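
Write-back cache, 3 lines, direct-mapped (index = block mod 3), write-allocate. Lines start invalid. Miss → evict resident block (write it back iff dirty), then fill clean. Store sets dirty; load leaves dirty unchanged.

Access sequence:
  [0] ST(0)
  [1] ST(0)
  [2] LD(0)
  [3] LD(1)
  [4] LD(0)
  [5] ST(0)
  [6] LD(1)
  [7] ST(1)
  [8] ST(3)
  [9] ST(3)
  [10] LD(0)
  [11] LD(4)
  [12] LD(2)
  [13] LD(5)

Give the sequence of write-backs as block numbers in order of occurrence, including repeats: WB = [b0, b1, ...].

WB = [0, 3, 1]

  0 | W B0 → L0 miss [D]
  1 | W B0 → L0 hit [D]
  2 | R B0 → L0 hit [D]
  3 | R B1 → L1 miss [-]
  4 | R B0 → L0 hit [D]
  5 | W B0 → L0 hit [D]
  6 | R B1 → L1 hit [-]
  7 | W B1 → L1 hit [D]
  8 | W B3 → L0 miss wb→B0 [D]
  9 | W B3 → L0 hit [D]
  10 | R B0 → L0 miss wb→B3 [-]
  11 | R B4 → L1 miss wb→B1 [-]
  12 | R B2 → L2 miss [-]
  13 | R B5 → L2 miss [-]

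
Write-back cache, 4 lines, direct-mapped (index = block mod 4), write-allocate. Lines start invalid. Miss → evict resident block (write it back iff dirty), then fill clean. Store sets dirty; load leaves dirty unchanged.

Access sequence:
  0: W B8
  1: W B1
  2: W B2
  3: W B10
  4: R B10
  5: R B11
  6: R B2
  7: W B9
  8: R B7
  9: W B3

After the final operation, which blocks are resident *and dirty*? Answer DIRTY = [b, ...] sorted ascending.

DIRTY = [3, 8, 9]

0: W B8 → L0 miss [D]
1: W B1 → L1 miss [D]
2: W B2 → L2 miss [D]
3: W B10 → L2 miss wb→B2 [D]
4: R B10 → L2 hit [D]
5: R B11 → L3 miss [-]
6: R B2 → L2 miss wb→B10 [-]
7: W B9 → L1 miss wb→B1 [D]
8: R B7 → L3 miss [-]
9: W B3 → L3 miss [D]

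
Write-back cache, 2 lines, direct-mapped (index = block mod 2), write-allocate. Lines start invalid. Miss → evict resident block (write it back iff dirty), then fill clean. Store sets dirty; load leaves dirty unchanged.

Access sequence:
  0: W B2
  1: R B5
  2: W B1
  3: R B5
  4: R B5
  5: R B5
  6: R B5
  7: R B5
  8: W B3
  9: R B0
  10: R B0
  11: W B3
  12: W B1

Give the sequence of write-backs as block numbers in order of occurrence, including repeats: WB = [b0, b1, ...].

  0 | W B2 → L0 miss [D]
  1 | R B5 → L1 miss [-]
  2 | W B1 → L1 miss [D]
  3 | R B5 → L1 miss wb→B1 [-]
  4 | R B5 → L1 hit [-]
  5 | R B5 → L1 hit [-]
  6 | R B5 → L1 hit [-]
  7 | R B5 → L1 hit [-]
  8 | W B3 → L1 miss [D]
  9 | R B0 → L0 miss wb→B2 [-]
  10 | R B0 → L0 hit [-]
  11 | W B3 → L1 hit [D]
  12 | W B1 → L1 miss wb→B3 [D]

WB = [1, 2, 3]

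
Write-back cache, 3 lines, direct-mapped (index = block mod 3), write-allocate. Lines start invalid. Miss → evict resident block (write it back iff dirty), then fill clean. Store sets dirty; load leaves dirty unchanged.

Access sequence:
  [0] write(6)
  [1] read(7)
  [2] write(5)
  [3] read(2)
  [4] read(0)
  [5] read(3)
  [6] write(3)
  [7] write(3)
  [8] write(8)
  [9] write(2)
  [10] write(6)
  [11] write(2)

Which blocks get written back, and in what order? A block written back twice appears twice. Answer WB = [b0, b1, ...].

0: W B6 -> L0 miss  d=D]
1: R B7 -> L1 miss  d=-]
2: W B5 -> L2 miss  d=D]
3: R B2 -> L2 miss wb->B5  d=-]
4: R B0 -> L0 miss wb->B6  d=-]
5: R B3 -> L0 miss  d=-]
6: W B3 -> L0 hit  d=D]
7: W B3 -> L0 hit  d=D]
8: W B8 -> L2 miss  d=D]
9: W B2 -> L2 miss wb->B8  d=D]
10: W B6 -> L0 miss wb->B3  d=D]
11: W B2 -> L2 hit  d=D]

WB = [5, 6, 8, 3]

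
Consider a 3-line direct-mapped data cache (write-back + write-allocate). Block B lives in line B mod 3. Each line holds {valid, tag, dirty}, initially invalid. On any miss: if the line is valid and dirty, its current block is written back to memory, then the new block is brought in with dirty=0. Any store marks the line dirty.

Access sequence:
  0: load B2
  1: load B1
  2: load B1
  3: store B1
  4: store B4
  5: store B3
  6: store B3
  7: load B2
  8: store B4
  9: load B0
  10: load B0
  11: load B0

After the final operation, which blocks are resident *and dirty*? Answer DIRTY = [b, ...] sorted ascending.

  0 | R B2 → L2 miss [-]
  1 | R B1 → L1 miss [-]
  2 | R B1 → L1 hit [-]
  3 | W B1 → L1 hit [D]
  4 | W B4 → L1 miss wb→B1 [D]
  5 | W B3 → L0 miss [D]
  6 | W B3 → L0 hit [D]
  7 | R B2 → L2 hit [-]
  8 | W B4 → L1 hit [D]
  9 | R B0 → L0 miss wb→B3 [-]
  10 | R B0 → L0 hit [-]
  11 | R B0 → L0 hit [-]

DIRTY = [4]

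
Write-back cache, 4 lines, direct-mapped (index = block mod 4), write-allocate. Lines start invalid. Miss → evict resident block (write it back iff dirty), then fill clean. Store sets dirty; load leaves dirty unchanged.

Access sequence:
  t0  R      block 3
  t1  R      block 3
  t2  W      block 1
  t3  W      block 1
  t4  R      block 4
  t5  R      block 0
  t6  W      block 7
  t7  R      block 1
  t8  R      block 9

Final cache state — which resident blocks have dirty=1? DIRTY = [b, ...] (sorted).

DIRTY = [7]

0: R B3 → L3 miss [-]
1: R B3 → L3 hit [-]
2: W B1 → L1 miss [D]
3: W B1 → L1 hit [D]
4: R B4 → L0 miss [-]
5: R B0 → L0 miss [-]
6: W B7 → L3 miss [D]
7: R B1 → L1 hit [D]
8: R B9 → L1 miss wb→B1 [-]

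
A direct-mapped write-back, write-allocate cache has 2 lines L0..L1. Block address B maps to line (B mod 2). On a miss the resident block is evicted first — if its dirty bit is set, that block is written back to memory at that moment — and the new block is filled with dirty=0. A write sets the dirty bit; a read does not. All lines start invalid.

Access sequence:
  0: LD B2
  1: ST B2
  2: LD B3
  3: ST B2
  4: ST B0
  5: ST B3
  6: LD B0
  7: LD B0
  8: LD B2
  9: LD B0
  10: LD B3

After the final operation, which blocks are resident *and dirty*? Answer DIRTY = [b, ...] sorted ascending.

0: R B2 -> L0 miss  d=-]
1: W B2 -> L0 hit  d=D]
2: R B3 -> L1 miss  d=-]
3: W B2 -> L0 hit  d=D]
4: W B0 -> L0 miss wb->B2  d=D]
5: W B3 -> L1 hit  d=D]
6: R B0 -> L0 hit  d=D]
7: R B0 -> L0 hit  d=D]
8: R B2 -> L0 miss wb->B0  d=-]
9: R B0 -> L0 miss  d=-]
10: R B3 -> L1 hit  d=D]

DIRTY = [3]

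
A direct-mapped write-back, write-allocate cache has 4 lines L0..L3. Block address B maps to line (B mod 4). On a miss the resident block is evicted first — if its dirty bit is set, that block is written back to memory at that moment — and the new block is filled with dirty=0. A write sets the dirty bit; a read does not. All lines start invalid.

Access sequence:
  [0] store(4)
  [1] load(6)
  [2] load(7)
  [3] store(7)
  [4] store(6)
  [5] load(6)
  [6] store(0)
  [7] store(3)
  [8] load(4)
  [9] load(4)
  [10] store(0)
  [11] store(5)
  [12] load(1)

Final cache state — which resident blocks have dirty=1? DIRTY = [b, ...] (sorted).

0: W B4 → L0 miss [D]
1: R B6 → L2 miss [-]
2: R B7 → L3 miss [-]
3: W B7 → L3 hit [D]
4: W B6 → L2 hit [D]
5: R B6 → L2 hit [D]
6: W B0 → L0 miss wb→B4 [D]
7: W B3 → L3 miss wb→B7 [D]
8: R B4 → L0 miss wb→B0 [-]
9: R B4 → L0 hit [-]
10: W B0 → L0 miss [D]
11: W B5 → L1 miss [D]
12: R B1 → L1 miss wb→B5 [-]

DIRTY = [0, 3, 6]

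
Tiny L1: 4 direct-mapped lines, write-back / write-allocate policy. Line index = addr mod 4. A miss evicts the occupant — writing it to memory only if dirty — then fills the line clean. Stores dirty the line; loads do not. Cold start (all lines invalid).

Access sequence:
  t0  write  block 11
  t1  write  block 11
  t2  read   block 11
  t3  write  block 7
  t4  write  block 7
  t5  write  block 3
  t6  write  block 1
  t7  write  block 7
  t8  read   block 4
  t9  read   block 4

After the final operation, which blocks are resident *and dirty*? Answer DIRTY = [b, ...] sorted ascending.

DIRTY = [1, 7]

  0 | W B11 → L3 miss [D]
  1 | W B11 → L3 hit [D]
  2 | R B11 → L3 hit [D]
  3 | W B7 → L3 miss wb→B11 [D]
  4 | W B7 → L3 hit [D]
  5 | W B3 → L3 miss wb→B7 [D]
  6 | W B1 → L1 miss [D]
  7 | W B7 → L3 miss wb→B3 [D]
  8 | R B4 → L0 miss [-]
  9 | R B4 → L0 hit [-]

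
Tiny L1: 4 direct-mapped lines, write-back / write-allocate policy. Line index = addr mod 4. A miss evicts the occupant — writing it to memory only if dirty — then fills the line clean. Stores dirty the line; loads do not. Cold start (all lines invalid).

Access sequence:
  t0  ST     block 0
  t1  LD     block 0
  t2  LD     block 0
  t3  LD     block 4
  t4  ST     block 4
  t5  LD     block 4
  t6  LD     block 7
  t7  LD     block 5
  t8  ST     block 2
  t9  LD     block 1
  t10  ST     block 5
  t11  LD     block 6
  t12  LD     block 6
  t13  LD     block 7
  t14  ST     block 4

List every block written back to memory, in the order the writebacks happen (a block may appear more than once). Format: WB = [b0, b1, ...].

0: W B0 -> L0 miss  d=D]
1: R B0 -> L0 hit  d=D]
2: R B0 -> L0 hit  d=D]
3: R B4 -> L0 miss wb->B0  d=-]
4: W B4 -> L0 hit  d=D]
5: R B4 -> L0 hit  d=D]
6: R B7 -> L3 miss  d=-]
7: R B5 -> L1 miss  d=-]
8: W B2 -> L2 miss  d=D]
9: R B1 -> L1 miss  d=-]
10: W B5 -> L1 miss  d=D]
11: R B6 -> L2 miss wb->B2  d=-]
12: R B6 -> L2 hit  d=-]
13: R B7 -> L3 hit  d=-]
14: W B4 -> L0 hit  d=D]

WB = [0, 2]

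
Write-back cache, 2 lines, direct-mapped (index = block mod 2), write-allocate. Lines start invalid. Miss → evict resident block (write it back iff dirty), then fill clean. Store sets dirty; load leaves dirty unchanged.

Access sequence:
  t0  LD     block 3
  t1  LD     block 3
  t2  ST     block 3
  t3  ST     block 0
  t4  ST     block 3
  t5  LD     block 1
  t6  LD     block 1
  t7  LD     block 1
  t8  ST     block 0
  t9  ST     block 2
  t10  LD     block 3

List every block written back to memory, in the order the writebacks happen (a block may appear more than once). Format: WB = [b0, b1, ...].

0: R B3 → L1 miss [-]
1: R B3 → L1 hit [-]
2: W B3 → L1 hit [D]
3: W B0 → L0 miss [D]
4: W B3 → L1 hit [D]
5: R B1 → L1 miss wb→B3 [-]
6: R B1 → L1 hit [-]
7: R B1 → L1 hit [-]
8: W B0 → L0 hit [D]
9: W B2 → L0 miss wb→B0 [D]
10: R B3 → L1 miss [-]

WB = [3, 0]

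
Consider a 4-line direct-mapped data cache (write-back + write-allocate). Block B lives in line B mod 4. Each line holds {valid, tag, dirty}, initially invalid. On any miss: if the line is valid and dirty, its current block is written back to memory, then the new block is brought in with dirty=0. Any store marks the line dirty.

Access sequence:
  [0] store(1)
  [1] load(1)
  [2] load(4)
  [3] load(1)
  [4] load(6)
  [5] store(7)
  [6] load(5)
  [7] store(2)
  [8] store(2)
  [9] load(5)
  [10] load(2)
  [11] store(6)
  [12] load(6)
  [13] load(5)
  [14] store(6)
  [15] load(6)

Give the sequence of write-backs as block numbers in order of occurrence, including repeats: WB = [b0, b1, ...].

WB = [1, 2]

0: W B1 → L1 miss [D]
1: R B1 → L1 hit [D]
2: R B4 → L0 miss [-]
3: R B1 → L1 hit [D]
4: R B6 → L2 miss [-]
5: W B7 → L3 miss [D]
6: R B5 → L1 miss wb→B1 [-]
7: W B2 → L2 miss [D]
8: W B2 → L2 hit [D]
9: R B5 → L1 hit [-]
10: R B2 → L2 hit [D]
11: W B6 → L2 miss wb→B2 [D]
12: R B6 → L2 hit [D]
13: R B5 → L1 hit [-]
14: W B6 → L2 hit [D]
15: R B6 → L2 hit [D]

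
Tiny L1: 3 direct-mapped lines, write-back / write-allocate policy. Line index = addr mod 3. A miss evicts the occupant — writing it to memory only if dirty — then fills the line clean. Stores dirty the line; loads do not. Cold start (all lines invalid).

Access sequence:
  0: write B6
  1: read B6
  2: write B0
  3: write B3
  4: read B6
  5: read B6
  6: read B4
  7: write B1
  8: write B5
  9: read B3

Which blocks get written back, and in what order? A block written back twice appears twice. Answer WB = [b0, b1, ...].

0: W B6 → L0 miss [D]
1: R B6 → L0 hit [D]
2: W B0 → L0 miss wb→B6 [D]
3: W B3 → L0 miss wb→B0 [D]
4: R B6 → L0 miss wb→B3 [-]
5: R B6 → L0 hit [-]
6: R B4 → L1 miss [-]
7: W B1 → L1 miss [D]
8: W B5 → L2 miss [D]
9: R B3 → L0 miss [-]

WB = [6, 0, 3]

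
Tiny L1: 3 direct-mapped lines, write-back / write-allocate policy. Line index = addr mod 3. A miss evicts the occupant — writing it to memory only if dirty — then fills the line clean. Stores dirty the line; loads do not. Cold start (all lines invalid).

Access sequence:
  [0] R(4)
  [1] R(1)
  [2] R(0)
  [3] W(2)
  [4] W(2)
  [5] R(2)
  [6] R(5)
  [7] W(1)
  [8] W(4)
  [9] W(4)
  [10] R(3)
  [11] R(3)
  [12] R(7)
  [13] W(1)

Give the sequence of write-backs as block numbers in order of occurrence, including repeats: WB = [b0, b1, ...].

WB = [2, 1, 4]

0: R B4 -> L1 miss  d=-]
1: R B1 -> L1 miss  d=-]
2: R B0 -> L0 miss  d=-]
3: W B2 -> L2 miss  d=D]
4: W B2 -> L2 hit  d=D]
5: R B2 -> L2 hit  d=D]
6: R B5 -> L2 miss wb->B2  d=-]
7: W B1 -> L1 hit  d=D]
8: W B4 -> L1 miss wb->B1  d=D]
9: W B4 -> L1 hit  d=D]
10: R B3 -> L0 miss  d=-]
11: R B3 -> L0 hit  d=-]
12: R B7 -> L1 miss wb->B4  d=-]
13: W B1 -> L1 miss  d=D]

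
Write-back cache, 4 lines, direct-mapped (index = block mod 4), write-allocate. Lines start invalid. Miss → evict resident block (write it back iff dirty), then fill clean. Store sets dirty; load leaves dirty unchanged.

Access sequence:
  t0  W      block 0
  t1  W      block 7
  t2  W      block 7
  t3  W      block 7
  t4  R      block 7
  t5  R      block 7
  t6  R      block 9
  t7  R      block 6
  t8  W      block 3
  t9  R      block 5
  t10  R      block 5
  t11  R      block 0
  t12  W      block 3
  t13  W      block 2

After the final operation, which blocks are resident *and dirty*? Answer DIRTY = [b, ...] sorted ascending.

0: W B0 -> L0 miss  d=D]
1: W B7 -> L3 miss  d=D]
2: W B7 -> L3 hit  d=D]
3: W B7 -> L3 hit  d=D]
4: R B7 -> L3 hit  d=D]
5: R B7 -> L3 hit  d=D]
6: R B9 -> L1 miss  d=-]
7: R B6 -> L2 miss  d=-]
8: W B3 -> L3 miss wb->B7  d=D]
9: R B5 -> L1 miss  d=-]
10: R B5 -> L1 hit  d=-]
11: R B0 -> L0 hit  d=D]
12: W B3 -> L3 hit  d=D]
13: W B2 -> L2 miss  d=D]

DIRTY = [0, 2, 3]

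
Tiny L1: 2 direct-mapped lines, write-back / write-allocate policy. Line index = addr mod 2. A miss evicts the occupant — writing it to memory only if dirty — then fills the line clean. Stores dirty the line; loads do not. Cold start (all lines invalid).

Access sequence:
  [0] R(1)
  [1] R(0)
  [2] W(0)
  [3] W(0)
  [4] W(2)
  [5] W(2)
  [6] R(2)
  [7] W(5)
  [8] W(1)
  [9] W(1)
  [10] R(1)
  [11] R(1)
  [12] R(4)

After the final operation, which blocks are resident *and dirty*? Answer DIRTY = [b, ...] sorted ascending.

DIRTY = [1]

  0 | R B1 → L1 miss [-]
  1 | R B0 → L0 miss [-]
  2 | W B0 → L0 hit [D]
  3 | W B0 → L0 hit [D]
  4 | W B2 → L0 miss wb→B0 [D]
  5 | W B2 → L0 hit [D]
  6 | R B2 → L0 hit [D]
  7 | W B5 → L1 miss [D]
  8 | W B1 → L1 miss wb→B5 [D]
  9 | W B1 → L1 hit [D]
  10 | R B1 → L1 hit [D]
  11 | R B1 → L1 hit [D]
  12 | R B4 → L0 miss wb→B2 [-]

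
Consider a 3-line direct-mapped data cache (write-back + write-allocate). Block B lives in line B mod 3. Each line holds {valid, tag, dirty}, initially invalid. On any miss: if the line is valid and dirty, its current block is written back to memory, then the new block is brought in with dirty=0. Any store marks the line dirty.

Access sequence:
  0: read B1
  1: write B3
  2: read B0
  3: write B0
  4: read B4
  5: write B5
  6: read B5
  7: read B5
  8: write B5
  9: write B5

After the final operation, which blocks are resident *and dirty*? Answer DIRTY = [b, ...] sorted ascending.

0: R B1 -> L1 miss  d=-]
1: W B3 -> L0 miss  d=D]
2: R B0 -> L0 miss wb->B3  d=-]
3: W B0 -> L0 hit  d=D]
4: R B4 -> L1 miss  d=-]
5: W B5 -> L2 miss  d=D]
6: R B5 -> L2 hit  d=D]
7: R B5 -> L2 hit  d=D]
8: W B5 -> L2 hit  d=D]
9: W B5 -> L2 hit  d=D]

DIRTY = [0, 5]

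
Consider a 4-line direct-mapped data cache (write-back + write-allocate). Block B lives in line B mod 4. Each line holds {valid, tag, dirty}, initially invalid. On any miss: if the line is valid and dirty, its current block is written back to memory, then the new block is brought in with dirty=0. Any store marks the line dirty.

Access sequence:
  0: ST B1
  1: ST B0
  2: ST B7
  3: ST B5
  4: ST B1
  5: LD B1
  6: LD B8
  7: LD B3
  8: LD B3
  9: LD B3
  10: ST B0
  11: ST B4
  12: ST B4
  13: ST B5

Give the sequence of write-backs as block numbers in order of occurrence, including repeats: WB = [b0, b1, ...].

WB = [1, 5, 0, 7, 0, 1]

  0 | W B1 → L1 miss [D]
  1 | W B0 → L0 miss [D]
  2 | W B7 → L3 miss [D]
  3 | W B5 → L1 miss wb→B1 [D]
  4 | W B1 → L1 miss wb→B5 [D]
  5 | R B1 → L1 hit [D]
  6 | R B8 → L0 miss wb→B0 [-]
  7 | R B3 → L3 miss wb→B7 [-]
  8 | R B3 → L3 hit [-]
  9 | R B3 → L3 hit [-]
  10 | W B0 → L0 miss [D]
  11 | W B4 → L0 miss wb→B0 [D]
  12 | W B4 → L0 hit [D]
  13 | W B5 → L1 miss wb→B1 [D]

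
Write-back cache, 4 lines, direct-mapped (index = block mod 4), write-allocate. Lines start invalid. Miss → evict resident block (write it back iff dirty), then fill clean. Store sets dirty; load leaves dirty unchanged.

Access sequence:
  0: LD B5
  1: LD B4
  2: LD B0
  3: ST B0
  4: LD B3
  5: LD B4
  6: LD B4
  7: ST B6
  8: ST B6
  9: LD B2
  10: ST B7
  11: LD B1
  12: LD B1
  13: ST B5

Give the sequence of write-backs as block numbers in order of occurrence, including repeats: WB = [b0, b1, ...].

WB = [0, 6]

0: R B5 -> L1 miss  d=-]
1: R B4 -> L0 miss  d=-]
2: R B0 -> L0 miss  d=-]
3: W B0 -> L0 hit  d=D]
4: R B3 -> L3 miss  d=-]
5: R B4 -> L0 miss wb->B0  d=-]
6: R B4 -> L0 hit  d=-]
7: W B6 -> L2 miss  d=D]
8: W B6 -> L2 hit  d=D]
9: R B2 -> L2 miss wb->B6  d=-]
10: W B7 -> L3 miss  d=D]
11: R B1 -> L1 miss  d=-]
12: R B1 -> L1 hit  d=-]
13: W B5 -> L1 miss  d=D]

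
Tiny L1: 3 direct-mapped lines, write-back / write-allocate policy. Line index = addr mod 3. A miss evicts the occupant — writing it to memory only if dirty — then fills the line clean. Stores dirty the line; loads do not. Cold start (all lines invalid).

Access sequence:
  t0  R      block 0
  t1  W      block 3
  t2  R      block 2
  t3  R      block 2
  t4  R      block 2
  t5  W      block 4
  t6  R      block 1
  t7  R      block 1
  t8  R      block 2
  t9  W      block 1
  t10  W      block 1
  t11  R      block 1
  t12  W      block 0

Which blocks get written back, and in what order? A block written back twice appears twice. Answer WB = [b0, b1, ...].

0: R B0 -> L0 miss  d=-]
1: W B3 -> L0 miss  d=D]
2: R B2 -> L2 miss  d=-]
3: R B2 -> L2 hit  d=-]
4: R B2 -> L2 hit  d=-]
5: W B4 -> L1 miss  d=D]
6: R B1 -> L1 miss wb->B4  d=-]
7: R B1 -> L1 hit  d=-]
8: R B2 -> L2 hit  d=-]
9: W B1 -> L1 hit  d=D]
10: W B1 -> L1 hit  d=D]
11: R B1 -> L1 hit  d=D]
12: W B0 -> L0 miss wb->B3  d=D]

WB = [4, 3]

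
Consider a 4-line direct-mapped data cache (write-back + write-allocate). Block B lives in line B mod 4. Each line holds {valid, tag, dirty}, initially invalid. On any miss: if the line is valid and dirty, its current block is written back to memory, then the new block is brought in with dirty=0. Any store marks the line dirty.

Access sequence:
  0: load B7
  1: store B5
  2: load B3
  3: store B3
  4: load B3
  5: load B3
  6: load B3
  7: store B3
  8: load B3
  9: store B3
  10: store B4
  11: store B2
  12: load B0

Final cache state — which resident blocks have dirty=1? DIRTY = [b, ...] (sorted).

DIRTY = [2, 3, 5]

  0 | R B7 → L3 miss [-]
  1 | W B5 → L1 miss [D]
  2 | R B3 → L3 miss [-]
  3 | W B3 → L3 hit [D]
  4 | R B3 → L3 hit [D]
  5 | R B3 → L3 hit [D]
  6 | R B3 → L3 hit [D]
  7 | W B3 → L3 hit [D]
  8 | R B3 → L3 hit [D]
  9 | W B3 → L3 hit [D]
  10 | W B4 → L0 miss [D]
  11 | W B2 → L2 miss [D]
  12 | R B0 → L0 miss wb→B4 [-]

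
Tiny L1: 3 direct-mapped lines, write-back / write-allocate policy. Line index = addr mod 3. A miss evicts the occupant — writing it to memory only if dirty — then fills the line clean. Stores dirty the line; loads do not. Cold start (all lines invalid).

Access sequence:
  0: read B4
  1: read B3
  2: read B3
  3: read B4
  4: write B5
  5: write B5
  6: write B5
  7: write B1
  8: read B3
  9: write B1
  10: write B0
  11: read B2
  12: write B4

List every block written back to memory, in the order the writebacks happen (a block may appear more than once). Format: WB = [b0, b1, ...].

WB = [5, 1]

0: R B4 → L1 miss [-]
1: R B3 → L0 miss [-]
2: R B3 → L0 hit [-]
3: R B4 → L1 hit [-]
4: W B5 → L2 miss [D]
5: W B5 → L2 hit [D]
6: W B5 → L2 hit [D]
7: W B1 → L1 miss [D]
8: R B3 → L0 hit [-]
9: W B1 → L1 hit [D]
10: W B0 → L0 miss [D]
11: R B2 → L2 miss wb→B5 [-]
12: W B4 → L1 miss wb→B1 [D]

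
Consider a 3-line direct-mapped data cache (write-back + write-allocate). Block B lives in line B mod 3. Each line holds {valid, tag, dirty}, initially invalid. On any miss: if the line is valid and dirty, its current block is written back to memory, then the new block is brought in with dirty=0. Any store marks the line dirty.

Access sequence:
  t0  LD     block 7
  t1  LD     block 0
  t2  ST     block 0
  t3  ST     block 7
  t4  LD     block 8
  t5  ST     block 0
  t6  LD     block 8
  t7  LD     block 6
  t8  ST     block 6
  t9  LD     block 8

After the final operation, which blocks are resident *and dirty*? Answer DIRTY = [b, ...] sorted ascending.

  0 | R B7 → L1 miss [-]
  1 | R B0 → L0 miss [-]
  2 | W B0 → L0 hit [D]
  3 | W B7 → L1 hit [D]
  4 | R B8 → L2 miss [-]
  5 | W B0 → L0 hit [D]
  6 | R B8 → L2 hit [-]
  7 | R B6 → L0 miss wb→B0 [-]
  8 | W B6 → L0 hit [D]
  9 | R B8 → L2 hit [-]

DIRTY = [6, 7]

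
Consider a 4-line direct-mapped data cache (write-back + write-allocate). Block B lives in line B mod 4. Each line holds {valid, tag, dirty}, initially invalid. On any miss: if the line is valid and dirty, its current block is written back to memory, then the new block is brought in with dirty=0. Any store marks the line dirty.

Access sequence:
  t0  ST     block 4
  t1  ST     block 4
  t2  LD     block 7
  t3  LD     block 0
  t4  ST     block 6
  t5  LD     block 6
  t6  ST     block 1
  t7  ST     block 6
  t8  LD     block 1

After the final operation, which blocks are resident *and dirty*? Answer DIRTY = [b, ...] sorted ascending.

0: W B4 -> L0 miss  d=D]
1: W B4 -> L0 hit  d=D]
2: R B7 -> L3 miss  d=-]
3: R B0 -> L0 miss wb->B4  d=-]
4: W B6 -> L2 miss  d=D]
5: R B6 -> L2 hit  d=D]
6: W B1 -> L1 miss  d=D]
7: W B6 -> L2 hit  d=D]
8: R B1 -> L1 hit  d=D]

DIRTY = [1, 6]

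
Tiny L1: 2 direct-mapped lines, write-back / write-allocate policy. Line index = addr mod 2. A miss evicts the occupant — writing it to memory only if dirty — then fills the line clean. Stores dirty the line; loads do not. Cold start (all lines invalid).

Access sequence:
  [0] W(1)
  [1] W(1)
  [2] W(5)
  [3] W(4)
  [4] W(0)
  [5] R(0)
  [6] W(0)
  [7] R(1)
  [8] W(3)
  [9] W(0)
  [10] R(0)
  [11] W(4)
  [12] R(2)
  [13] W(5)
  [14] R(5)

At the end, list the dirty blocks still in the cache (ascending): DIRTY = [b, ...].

DIRTY = [5]

0: W B1 -> L1 miss  d=D]
1: W B1 -> L1 hit  d=D]
2: W B5 -> L1 miss wb->B1  d=D]
3: W B4 -> L0 miss  d=D]
4: W B0 -> L0 miss wb->B4  d=D]
5: R B0 -> L0 hit  d=D]
6: W B0 -> L0 hit  d=D]
7: R B1 -> L1 miss wb->B5  d=-]
8: W B3 -> L1 miss  d=D]
9: W B0 -> L0 hit  d=D]
10: R B0 -> L0 hit  d=D]
11: W B4 -> L0 miss wb->B0  d=D]
12: R B2 -> L0 miss wb->B4  d=-]
13: W B5 -> L1 miss wb->B3  d=D]
14: R B5 -> L1 hit  d=D]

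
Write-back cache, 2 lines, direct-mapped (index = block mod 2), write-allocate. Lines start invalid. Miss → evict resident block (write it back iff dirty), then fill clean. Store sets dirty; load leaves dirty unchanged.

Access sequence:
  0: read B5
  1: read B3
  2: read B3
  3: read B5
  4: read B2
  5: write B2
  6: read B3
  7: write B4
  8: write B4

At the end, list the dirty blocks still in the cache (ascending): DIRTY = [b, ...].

DIRTY = [4]

  0 | R B5 → L1 miss [-]
  1 | R B3 → L1 miss [-]
  2 | R B3 → L1 hit [-]
  3 | R B5 → L1 miss [-]
  4 | R B2 → L0 miss [-]
  5 | W B2 → L0 hit [D]
  6 | R B3 → L1 miss [-]
  7 | W B4 → L0 miss wb→B2 [D]
  8 | W B4 → L0 hit [D]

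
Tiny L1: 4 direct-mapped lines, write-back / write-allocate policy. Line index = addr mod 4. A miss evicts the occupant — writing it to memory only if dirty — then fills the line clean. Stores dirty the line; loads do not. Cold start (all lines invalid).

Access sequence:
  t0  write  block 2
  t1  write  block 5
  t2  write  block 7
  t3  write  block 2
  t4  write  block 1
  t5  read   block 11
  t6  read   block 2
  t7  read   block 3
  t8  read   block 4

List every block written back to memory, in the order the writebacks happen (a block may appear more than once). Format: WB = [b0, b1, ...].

0: W B2 → L2 miss [D]
1: W B5 → L1 miss [D]
2: W B7 → L3 miss [D]
3: W B2 → L2 hit [D]
4: W B1 → L1 miss wb→B5 [D]
5: R B11 → L3 miss wb→B7 [-]
6: R B2 → L2 hit [D]
7: R B3 → L3 miss [-]
8: R B4 → L0 miss [-]

WB = [5, 7]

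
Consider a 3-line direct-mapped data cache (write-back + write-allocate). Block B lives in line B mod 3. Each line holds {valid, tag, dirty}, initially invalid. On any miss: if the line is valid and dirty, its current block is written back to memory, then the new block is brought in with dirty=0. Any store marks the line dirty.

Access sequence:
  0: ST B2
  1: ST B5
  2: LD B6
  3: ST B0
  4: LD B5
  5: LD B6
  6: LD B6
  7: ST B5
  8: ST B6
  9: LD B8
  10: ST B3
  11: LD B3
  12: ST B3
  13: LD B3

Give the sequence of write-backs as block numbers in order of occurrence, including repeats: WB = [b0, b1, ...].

WB = [2, 0, 5, 6]

0: W B2 -> L2 miss  d=D]
1: W B5 -> L2 miss wb->B2  d=D]
2: R B6 -> L0 miss  d=-]
3: W B0 -> L0 miss  d=D]
4: R B5 -> L2 hit  d=D]
5: R B6 -> L0 miss wb->B0  d=-]
6: R B6 -> L0 hit  d=-]
7: W B5 -> L2 hit  d=D]
8: W B6 -> L0 hit  d=D]
9: R B8 -> L2 miss wb->B5  d=-]
10: W B3 -> L0 miss wb->B6  d=D]
11: R B3 -> L0 hit  d=D]
12: W B3 -> L0 hit  d=D]
13: R B3 -> L0 hit  d=D]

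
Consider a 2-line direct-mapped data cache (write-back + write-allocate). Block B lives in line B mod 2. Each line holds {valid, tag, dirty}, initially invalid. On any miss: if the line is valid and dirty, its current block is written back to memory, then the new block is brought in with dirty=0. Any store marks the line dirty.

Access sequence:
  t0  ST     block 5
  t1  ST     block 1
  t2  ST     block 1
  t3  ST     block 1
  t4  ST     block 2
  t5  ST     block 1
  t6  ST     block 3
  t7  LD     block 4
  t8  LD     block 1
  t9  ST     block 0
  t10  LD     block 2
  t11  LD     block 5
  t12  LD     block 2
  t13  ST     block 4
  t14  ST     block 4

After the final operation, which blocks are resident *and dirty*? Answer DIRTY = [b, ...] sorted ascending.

DIRTY = [4]

  0 | W B5 → L1 miss [D]
  1 | W B1 → L1 miss wb→B5 [D]
  2 | W B1 → L1 hit [D]
  3 | W B1 → L1 hit [D]
  4 | W B2 → L0 miss [D]
  5 | W B1 → L1 hit [D]
  6 | W B3 → L1 miss wb→B1 [D]
  7 | R B4 → L0 miss wb→B2 [-]
  8 | R B1 → L1 miss wb→B3 [-]
  9 | W B0 → L0 miss [D]
  10 | R B2 → L0 miss wb→B0 [-]
  11 | R B5 → L1 miss [-]
  12 | R B2 → L0 hit [-]
  13 | W B4 → L0 miss [D]
  14 | W B4 → L0 hit [D]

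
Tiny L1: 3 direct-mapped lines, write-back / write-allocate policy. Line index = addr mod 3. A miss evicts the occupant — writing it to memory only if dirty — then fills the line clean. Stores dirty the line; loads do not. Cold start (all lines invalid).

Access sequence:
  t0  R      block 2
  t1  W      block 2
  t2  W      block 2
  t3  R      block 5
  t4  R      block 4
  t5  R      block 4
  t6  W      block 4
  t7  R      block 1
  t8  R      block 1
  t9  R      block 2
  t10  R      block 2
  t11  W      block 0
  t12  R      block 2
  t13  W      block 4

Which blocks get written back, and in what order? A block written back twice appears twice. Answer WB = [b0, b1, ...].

0: R B2 → L2 miss [-]
1: W B2 → L2 hit [D]
2: W B2 → L2 hit [D]
3: R B5 → L2 miss wb→B2 [-]
4: R B4 → L1 miss [-]
5: R B4 → L1 hit [-]
6: W B4 → L1 hit [D]
7: R B1 → L1 miss wb→B4 [-]
8: R B1 → L1 hit [-]
9: R B2 → L2 miss [-]
10: R B2 → L2 hit [-]
11: W B0 → L0 miss [D]
12: R B2 → L2 hit [-]
13: W B4 → L1 miss [D]

WB = [2, 4]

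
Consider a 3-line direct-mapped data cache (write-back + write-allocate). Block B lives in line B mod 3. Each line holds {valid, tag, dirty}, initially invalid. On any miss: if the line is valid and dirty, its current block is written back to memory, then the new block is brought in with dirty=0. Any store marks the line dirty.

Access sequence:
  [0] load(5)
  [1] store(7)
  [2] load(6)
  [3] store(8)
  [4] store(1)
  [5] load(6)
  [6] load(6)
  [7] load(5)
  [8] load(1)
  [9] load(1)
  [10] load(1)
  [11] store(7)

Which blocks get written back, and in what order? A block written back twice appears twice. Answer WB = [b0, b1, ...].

0: R B5 → L2 miss [-]
1: W B7 → L1 miss [D]
2: R B6 → L0 miss [-]
3: W B8 → L2 miss [D]
4: W B1 → L1 miss wb→B7 [D]
5: R B6 → L0 hit [-]
6: R B6 → L0 hit [-]
7: R B5 → L2 miss wb→B8 [-]
8: R B1 → L1 hit [D]
9: R B1 → L1 hit [D]
10: R B1 → L1 hit [D]
11: W B7 → L1 miss wb→B1 [D]

WB = [7, 8, 1]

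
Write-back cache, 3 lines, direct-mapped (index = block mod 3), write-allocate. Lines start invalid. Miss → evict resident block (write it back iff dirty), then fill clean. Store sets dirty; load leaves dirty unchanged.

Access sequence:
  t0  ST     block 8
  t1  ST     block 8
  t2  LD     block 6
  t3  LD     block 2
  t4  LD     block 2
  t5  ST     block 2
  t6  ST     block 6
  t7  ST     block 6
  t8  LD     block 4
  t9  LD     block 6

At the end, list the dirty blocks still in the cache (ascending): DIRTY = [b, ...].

DIRTY = [2, 6]

0: W B8 -> L2 miss  d=D]
1: W B8 -> L2 hit  d=D]
2: R B6 -> L0 miss  d=-]
3: R B2 -> L2 miss wb->B8  d=-]
4: R B2 -> L2 hit  d=-]
5: W B2 -> L2 hit  d=D]
6: W B6 -> L0 hit  d=D]
7: W B6 -> L0 hit  d=D]
8: R B4 -> L1 miss  d=-]
9: R B6 -> L0 hit  d=D]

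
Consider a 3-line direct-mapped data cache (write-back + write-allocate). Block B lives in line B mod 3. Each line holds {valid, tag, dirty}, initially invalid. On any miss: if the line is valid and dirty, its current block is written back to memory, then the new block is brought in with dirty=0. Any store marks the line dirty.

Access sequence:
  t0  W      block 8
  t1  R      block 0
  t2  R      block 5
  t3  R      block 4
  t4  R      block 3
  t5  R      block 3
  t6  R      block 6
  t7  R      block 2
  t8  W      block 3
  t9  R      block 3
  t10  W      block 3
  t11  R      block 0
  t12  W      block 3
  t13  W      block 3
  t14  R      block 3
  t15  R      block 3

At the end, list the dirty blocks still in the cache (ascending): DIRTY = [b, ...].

0: W B8 → L2 miss [D]
1: R B0 → L0 miss [-]
2: R B5 → L2 miss wb→B8 [-]
3: R B4 → L1 miss [-]
4: R B3 → L0 miss [-]
5: R B3 → L0 hit [-]
6: R B6 → L0 miss [-]
7: R B2 → L2 miss [-]
8: W B3 → L0 miss [D]
9: R B3 → L0 hit [D]
10: W B3 → L0 hit [D]
11: R B0 → L0 miss wb→B3 [-]
12: W B3 → L0 miss [D]
13: W B3 → L0 hit [D]
14: R B3 → L0 hit [D]
15: R B3 → L0 hit [D]

DIRTY = [3]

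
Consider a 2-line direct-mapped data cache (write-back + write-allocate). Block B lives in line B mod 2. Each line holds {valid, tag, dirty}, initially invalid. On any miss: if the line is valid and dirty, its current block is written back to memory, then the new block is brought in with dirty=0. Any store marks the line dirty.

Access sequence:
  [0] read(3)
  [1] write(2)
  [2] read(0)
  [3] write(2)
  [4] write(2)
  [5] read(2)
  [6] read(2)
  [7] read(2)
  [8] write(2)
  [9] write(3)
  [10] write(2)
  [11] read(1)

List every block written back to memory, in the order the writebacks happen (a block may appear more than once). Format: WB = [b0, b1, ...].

0: R B3 -> L1 miss  d=-]
1: W B2 -> L0 miss  d=D]
2: R B0 -> L0 miss wb->B2  d=-]
3: W B2 -> L0 miss  d=D]
4: W B2 -> L0 hit  d=D]
5: R B2 -> L0 hit  d=D]
6: R B2 -> L0 hit  d=D]
7: R B2 -> L0 hit  d=D]
8: W B2 -> L0 hit  d=D]
9: W B3 -> L1 hit  d=D]
10: W B2 -> L0 hit  d=D]
11: R B1 -> L1 miss wb->B3  d=-]

WB = [2, 3]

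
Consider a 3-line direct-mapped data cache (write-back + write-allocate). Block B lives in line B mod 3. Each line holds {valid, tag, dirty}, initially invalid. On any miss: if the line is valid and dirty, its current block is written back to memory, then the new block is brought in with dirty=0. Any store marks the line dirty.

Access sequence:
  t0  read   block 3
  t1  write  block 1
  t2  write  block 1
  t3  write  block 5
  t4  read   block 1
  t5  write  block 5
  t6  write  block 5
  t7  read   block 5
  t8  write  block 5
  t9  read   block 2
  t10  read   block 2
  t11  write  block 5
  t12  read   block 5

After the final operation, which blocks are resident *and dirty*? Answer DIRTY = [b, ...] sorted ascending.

0: R B3 -> L0 miss  d=-]
1: W B1 -> L1 miss  d=D]
2: W B1 -> L1 hit  d=D]
3: W B5 -> L2 miss  d=D]
4: R B1 -> L1 hit  d=D]
5: W B5 -> L2 hit  d=D]
6: W B5 -> L2 hit  d=D]
7: R B5 -> L2 hit  d=D]
8: W B5 -> L2 hit  d=D]
9: R B2 -> L2 miss wb->B5  d=-]
10: R B2 -> L2 hit  d=-]
11: W B5 -> L2 miss  d=D]
12: R B5 -> L2 hit  d=D]

DIRTY = [1, 5]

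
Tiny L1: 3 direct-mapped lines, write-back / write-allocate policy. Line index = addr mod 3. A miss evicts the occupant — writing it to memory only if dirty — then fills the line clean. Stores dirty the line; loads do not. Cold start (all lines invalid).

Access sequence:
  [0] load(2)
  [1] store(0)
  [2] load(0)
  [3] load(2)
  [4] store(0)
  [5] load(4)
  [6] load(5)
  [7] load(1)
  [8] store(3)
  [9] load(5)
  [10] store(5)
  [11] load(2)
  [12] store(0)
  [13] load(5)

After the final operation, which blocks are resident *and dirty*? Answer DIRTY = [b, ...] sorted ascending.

DIRTY = [0]

0: R B2 → L2 miss [-]
1: W B0 → L0 miss [D]
2: R B0 → L0 hit [D]
3: R B2 → L2 hit [-]
4: W B0 → L0 hit [D]
5: R B4 → L1 miss [-]
6: R B5 → L2 miss [-]
7: R B1 → L1 miss [-]
8: W B3 → L0 miss wb→B0 [D]
9: R B5 → L2 hit [-]
10: W B5 → L2 hit [D]
11: R B2 → L2 miss wb→B5 [-]
12: W B0 → L0 miss wb→B3 [D]
13: R B5 → L2 miss [-]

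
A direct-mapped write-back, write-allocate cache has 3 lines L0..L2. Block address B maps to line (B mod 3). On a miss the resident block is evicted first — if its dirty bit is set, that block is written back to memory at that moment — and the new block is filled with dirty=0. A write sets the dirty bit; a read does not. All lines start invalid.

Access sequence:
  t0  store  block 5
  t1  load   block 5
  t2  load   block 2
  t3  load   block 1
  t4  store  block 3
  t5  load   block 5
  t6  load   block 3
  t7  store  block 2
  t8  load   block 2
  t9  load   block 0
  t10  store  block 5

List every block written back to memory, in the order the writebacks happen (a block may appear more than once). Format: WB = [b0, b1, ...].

0: W B5 → L2 miss [D]
1: R B5 → L2 hit [D]
2: R B2 → L2 miss wb→B5 [-]
3: R B1 → L1 miss [-]
4: W B3 → L0 miss [D]
5: R B5 → L2 miss [-]
6: R B3 → L0 hit [D]
7: W B2 → L2 miss [D]
8: R B2 → L2 hit [D]
9: R B0 → L0 miss wb→B3 [-]
10: W B5 → L2 miss wb→B2 [D]

WB = [5, 3, 2]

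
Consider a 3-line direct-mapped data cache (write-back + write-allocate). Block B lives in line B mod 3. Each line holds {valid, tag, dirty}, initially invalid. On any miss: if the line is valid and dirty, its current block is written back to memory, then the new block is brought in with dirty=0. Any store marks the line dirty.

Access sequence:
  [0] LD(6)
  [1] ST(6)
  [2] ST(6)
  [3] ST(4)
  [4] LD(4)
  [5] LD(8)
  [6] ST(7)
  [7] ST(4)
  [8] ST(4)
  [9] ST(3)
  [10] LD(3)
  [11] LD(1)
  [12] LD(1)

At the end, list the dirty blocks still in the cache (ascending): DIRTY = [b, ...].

DIRTY = [3]

0: R B6 → L0 miss [-]
1: W B6 → L0 hit [D]
2: W B6 → L0 hit [D]
3: W B4 → L1 miss [D]
4: R B4 → L1 hit [D]
5: R B8 → L2 miss [-]
6: W B7 → L1 miss wb→B4 [D]
7: W B4 → L1 miss wb→B7 [D]
8: W B4 → L1 hit [D]
9: W B3 → L0 miss wb→B6 [D]
10: R B3 → L0 hit [D]
11: R B1 → L1 miss wb→B4 [-]
12: R B1 → L1 hit [-]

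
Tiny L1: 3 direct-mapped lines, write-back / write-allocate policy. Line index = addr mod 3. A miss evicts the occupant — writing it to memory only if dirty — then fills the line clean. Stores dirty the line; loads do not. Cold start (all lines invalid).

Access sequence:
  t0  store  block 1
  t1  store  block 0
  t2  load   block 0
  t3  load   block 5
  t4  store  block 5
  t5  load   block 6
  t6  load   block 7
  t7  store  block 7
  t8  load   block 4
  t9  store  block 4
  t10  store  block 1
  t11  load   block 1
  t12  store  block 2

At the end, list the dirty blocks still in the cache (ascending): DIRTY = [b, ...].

DIRTY = [1, 2]

0: W B1 → L1 miss [D]
1: W B0 → L0 miss [D]
2: R B0 → L0 hit [D]
3: R B5 → L2 miss [-]
4: W B5 → L2 hit [D]
5: R B6 → L0 miss wb→B0 [-]
6: R B7 → L1 miss wb→B1 [-]
7: W B7 → L1 hit [D]
8: R B4 → L1 miss wb→B7 [-]
9: W B4 → L1 hit [D]
10: W B1 → L1 miss wb→B4 [D]
11: R B1 → L1 hit [D]
12: W B2 → L2 miss wb→B5 [D]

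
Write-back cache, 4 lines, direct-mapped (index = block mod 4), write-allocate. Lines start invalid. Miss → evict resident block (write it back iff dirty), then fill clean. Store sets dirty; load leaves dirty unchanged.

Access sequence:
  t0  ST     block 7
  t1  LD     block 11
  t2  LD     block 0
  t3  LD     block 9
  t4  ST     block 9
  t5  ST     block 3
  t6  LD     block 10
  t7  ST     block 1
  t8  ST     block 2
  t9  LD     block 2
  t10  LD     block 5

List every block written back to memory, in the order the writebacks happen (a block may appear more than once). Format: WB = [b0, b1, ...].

0: W B7 → L3 miss [D]
1: R B11 → L3 miss wb→B7 [-]
2: R B0 → L0 miss [-]
3: R B9 → L1 miss [-]
4: W B9 → L1 hit [D]
5: W B3 → L3 miss [D]
6: R B10 → L2 miss [-]
7: W B1 → L1 miss wb→B9 [D]
8: W B2 → L2 miss [D]
9: R B2 → L2 hit [D]
10: R B5 → L1 miss wb→B1 [-]

WB = [7, 9, 1]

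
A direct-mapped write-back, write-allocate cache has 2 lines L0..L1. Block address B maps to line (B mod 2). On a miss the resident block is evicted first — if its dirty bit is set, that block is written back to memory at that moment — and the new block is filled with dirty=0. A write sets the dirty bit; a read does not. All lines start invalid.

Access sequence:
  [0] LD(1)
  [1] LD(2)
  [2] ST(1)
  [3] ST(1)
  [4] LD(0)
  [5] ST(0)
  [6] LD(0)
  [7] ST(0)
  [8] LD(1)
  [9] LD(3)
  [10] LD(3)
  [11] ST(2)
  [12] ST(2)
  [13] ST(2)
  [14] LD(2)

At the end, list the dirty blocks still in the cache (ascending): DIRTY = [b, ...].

0: R B1 -> L1 miss  d=-]
1: R B2 -> L0 miss  d=-]
2: W B1 -> L1 hit  d=D]
3: W B1 -> L1 hit  d=D]
4: R B0 -> L0 miss  d=-]
5: W B0 -> L0 hit  d=D]
6: R B0 -> L0 hit  d=D]
7: W B0 -> L0 hit  d=D]
8: R B1 -> L1 hit  d=D]
9: R B3 -> L1 miss wb->B1  d=-]
10: R B3 -> L1 hit  d=-]
11: W B2 -> L0 miss wb->B0  d=D]
12: W B2 -> L0 hit  d=D]
13: W B2 -> L0 hit  d=D]
14: R B2 -> L0 hit  d=D]

DIRTY = [2]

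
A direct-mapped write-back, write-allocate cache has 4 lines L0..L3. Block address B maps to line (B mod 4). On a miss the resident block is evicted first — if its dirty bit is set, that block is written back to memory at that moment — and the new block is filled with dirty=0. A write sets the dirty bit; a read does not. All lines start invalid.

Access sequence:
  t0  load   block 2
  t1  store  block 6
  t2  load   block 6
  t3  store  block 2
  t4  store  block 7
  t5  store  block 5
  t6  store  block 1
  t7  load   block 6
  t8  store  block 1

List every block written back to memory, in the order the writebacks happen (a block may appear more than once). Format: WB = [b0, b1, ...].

  0 | R B2 → L2 miss [-]
  1 | W B6 → L2 miss [D]
  2 | R B6 → L2 hit [D]
  3 | W B2 → L2 miss wb→B6 [D]
  4 | W B7 → L3 miss [D]
  5 | W B5 → L1 miss [D]
  6 | W B1 → L1 miss wb→B5 [D]
  7 | R B6 → L2 miss wb→B2 [-]
  8 | W B1 → L1 hit [D]

WB = [6, 5, 2]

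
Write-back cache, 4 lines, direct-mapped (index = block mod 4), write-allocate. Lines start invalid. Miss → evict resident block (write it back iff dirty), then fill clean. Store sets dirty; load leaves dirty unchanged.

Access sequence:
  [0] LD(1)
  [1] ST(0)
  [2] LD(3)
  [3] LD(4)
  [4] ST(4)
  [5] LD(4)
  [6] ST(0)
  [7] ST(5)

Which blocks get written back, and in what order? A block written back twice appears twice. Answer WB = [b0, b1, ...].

WB = [0, 4]

  0 | R B1 → L1 miss [-]
  1 | W B0 → L0 miss [D]
  2 | R B3 → L3 miss [-]
  3 | R B4 → L0 miss wb→B0 [-]
  4 | W B4 → L0 hit [D]
  5 | R B4 → L0 hit [D]
  6 | W B0 → L0 miss wb→B4 [D]
  7 | W B5 → L1 miss [D]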